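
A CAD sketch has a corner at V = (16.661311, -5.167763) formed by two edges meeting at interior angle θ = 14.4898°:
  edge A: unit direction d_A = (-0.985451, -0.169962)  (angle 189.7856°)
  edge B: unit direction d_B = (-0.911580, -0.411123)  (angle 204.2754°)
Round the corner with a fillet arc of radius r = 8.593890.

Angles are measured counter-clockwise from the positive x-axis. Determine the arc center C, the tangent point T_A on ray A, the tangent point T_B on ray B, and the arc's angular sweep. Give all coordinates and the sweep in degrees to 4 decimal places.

bisector direction at 197.0305° = (-0.956149,-0.292881)
center distance |VC| = r/sin(θ/2) = 8.593890/sin(7.2449°) = 68.145622
C = V + |VC|·bis = (-48.4961,-25.1263)
T_A = V + ((C−V)·d_A)·d_A = V + 67.6016·d_A = (-49.9567,-16.6574)
T_B = V + ((C−V)·d_B)·d_B = V + 67.6016·d_B = (-44.9629,-32.9603)
sweep = 180° − θ = 165.5102°

center=(-48.4961,-25.1263) T_A=(-49.9567,-16.6574) T_B=(-44.9629,-32.9603) sweep=165.5102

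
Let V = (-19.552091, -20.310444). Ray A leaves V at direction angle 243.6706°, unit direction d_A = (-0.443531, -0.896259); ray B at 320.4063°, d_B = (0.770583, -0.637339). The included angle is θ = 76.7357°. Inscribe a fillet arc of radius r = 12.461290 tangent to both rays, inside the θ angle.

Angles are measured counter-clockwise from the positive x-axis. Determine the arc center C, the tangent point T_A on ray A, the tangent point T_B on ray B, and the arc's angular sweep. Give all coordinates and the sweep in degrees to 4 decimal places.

center=(-15.3649,-39.9449) T_A=(-26.5334,-34.4179) T_B=(-7.4228,-30.3424) sweep=103.2643

bisector direction at 282.0385° = (0.208568,-0.978008)
center distance |VC| = r/sin(θ/2) = 12.461290/sin(38.3678°) = 20.075932
C = V + |VC|·bis = (-15.3649,-39.9449)
T_A = V + ((C−V)·d_A)·d_A = V + 15.7404·d_A = (-26.5334,-34.4179)
T_B = V + ((C−V)·d_B)·d_B = V + 15.7404·d_B = (-7.4228,-30.3424)
sweep = 180° − θ = 103.2643°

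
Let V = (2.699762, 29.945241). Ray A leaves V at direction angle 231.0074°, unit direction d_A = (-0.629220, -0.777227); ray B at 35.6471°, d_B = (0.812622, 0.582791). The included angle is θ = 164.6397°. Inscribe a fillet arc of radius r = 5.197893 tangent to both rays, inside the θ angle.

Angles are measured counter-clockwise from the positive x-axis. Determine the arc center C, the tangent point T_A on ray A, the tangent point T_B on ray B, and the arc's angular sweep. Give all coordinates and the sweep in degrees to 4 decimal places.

bisector direction at 313.3272° = (0.686164,-0.727446)
center distance |VC| = r/sin(θ/2) = 5.197893/sin(82.3199°) = 5.244942
C = V + |VC|·bis = (6.2987,26.1298)
T_A = V + ((C−V)·d_A)·d_A = V + 0.7009·d_A = (2.2587,29.4004)
T_B = V + ((C−V)·d_B)·d_B = V + 0.7009·d_B = (3.2694,30.3537)
sweep = 180° − θ = 15.3603°

center=(6.2987,26.1298) T_A=(2.2587,29.4004) T_B=(3.2694,30.3537) sweep=15.3603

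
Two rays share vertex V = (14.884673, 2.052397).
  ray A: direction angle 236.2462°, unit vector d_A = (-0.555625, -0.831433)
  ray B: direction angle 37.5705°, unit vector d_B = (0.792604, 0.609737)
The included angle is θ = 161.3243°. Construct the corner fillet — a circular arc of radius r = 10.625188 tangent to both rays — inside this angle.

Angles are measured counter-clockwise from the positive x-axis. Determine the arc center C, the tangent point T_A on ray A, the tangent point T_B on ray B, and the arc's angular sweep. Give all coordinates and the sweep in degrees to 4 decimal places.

bisector direction at 316.9084° = (0.730262,-0.683167)
center distance |VC| = r/sin(θ/2) = 10.625188/sin(80.6621°) = 10.767876
C = V + |VC|·bis = (22.7480,-5.3039)
T_A = V + ((C−V)·d_A)·d_A = V + 1.7471·d_A = (13.9139,0.5998)
T_B = V + ((C−V)·d_B)·d_B = V + 1.7471·d_B = (16.2695,3.1177)
sweep = 180° − θ = 18.6757°

center=(22.7480,-5.3039) T_A=(13.9139,0.5998) T_B=(16.2695,3.1177) sweep=18.6757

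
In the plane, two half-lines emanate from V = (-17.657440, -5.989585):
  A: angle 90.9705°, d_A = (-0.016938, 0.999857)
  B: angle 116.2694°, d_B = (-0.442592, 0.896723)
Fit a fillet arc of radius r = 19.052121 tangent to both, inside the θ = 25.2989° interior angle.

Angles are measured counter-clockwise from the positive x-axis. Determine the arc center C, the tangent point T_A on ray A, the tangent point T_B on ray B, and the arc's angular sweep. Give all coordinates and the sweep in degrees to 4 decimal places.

center=(-38.1447,78.5656) T_A=(-19.0953,78.8883) T_B=(-55.2291,70.1333) sweep=154.7011

bisector direction at 103.6200° = (-0.235481,0.971879)
center distance |VC| = r/sin(θ/2) = 19.052121/sin(12.6494°) = 87.001771
C = V + |VC|·bis = (-38.1447,78.5656)
T_A = V + ((C−V)·d_A)·d_A = V + 84.8901·d_A = (-19.0953,78.8883)
T_B = V + ((C−V)·d_B)·d_B = V + 84.8901·d_B = (-55.2291,70.1333)
sweep = 180° − θ = 154.7011°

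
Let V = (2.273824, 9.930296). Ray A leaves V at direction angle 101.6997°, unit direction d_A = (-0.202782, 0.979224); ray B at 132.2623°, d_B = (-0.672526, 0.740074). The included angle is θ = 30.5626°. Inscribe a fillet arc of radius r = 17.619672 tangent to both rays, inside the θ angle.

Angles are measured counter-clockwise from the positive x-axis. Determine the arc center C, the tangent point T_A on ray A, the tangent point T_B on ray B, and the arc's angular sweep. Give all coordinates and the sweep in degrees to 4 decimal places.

center=(-28.0571,69.5069) T_A=(-10.8035,73.0798) T_B=(-41.0969,57.6572) sweep=149.4374

bisector direction at 116.9810° = (-0.453695,0.891157)
center distance |VC| = r/sin(θ/2) = 17.619672/sin(15.2813°) = 66.853053
C = V + |VC|·bis = (-28.0571,69.5069)
T_A = V + ((C−V)·d_A)·d_A = V + 64.4894·d_A = (-10.8035,73.0798)
T_B = V + ((C−V)·d_B)·d_B = V + 64.4894·d_B = (-41.0969,57.6572)
sweep = 180° − θ = 149.4374°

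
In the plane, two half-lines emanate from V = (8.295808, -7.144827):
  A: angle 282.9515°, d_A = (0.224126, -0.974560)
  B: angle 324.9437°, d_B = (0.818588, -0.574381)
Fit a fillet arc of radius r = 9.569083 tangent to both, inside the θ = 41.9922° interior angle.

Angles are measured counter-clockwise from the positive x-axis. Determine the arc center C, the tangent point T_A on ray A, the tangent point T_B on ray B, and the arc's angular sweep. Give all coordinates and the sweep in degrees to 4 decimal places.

center=(23.2097,-29.2992) T_A=(13.8840,-31.4439) T_B=(28.7060,-21.4661) sweep=138.0078

bisector direction at 303.9476° = (0.558434,-0.829549)
center distance |VC| = r/sin(θ/2) = 9.569083/sin(20.9961°) = 26.706574
C = V + |VC|·bis = (23.2097,-29.2992)
T_A = V + ((C−V)·d_A)·d_A = V + 24.9334·d_A = (13.8840,-31.4439)
T_B = V + ((C−V)·d_B)·d_B = V + 24.9334·d_B = (28.7060,-21.4661)
sweep = 180° − θ = 138.0078°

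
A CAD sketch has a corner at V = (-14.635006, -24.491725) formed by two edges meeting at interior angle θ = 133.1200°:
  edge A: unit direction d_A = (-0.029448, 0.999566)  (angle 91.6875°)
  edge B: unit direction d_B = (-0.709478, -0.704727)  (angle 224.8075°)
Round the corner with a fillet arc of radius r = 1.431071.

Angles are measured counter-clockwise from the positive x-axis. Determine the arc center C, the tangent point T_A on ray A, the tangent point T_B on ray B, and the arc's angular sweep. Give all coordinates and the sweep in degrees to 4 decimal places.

bisector direction at 158.2475° = (-0.928793,0.370598)
center distance |VC| = r/sin(θ/2) = 1.431071/sin(66.5600°) = 1.559789
C = V + |VC|·bis = (-16.0837,-23.9137)
T_A = V + ((C−V)·d_A)·d_A = V + 0.6205·d_A = (-14.6533,-23.8715)
T_B = V + ((C−V)·d_B)·d_B = V + 0.6205·d_B = (-15.0752,-24.9290)
sweep = 180° − θ = 46.8800°

center=(-16.0837,-23.9137) T_A=(-14.6533,-23.8715) T_B=(-15.0752,-24.9290) sweep=46.8800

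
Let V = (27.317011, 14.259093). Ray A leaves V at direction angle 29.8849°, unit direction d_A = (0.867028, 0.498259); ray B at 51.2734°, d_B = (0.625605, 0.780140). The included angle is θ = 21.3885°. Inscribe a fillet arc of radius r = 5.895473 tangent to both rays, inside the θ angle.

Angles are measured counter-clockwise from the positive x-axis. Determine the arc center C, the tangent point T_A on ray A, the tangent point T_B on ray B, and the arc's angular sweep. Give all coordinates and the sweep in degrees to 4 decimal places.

bisector direction at 40.5791° = (0.759508,0.650498)
center distance |VC| = r/sin(θ/2) = 5.895473/sin(10.6943°) = 31.769879
C = V + |VC|·bis = (51.4465,34.9253)
T_A = V + ((C−V)·d_A)·d_A = V + 31.2181·d_A = (54.3840,29.8138)
T_B = V + ((C−V)·d_B)·d_B = V + 31.2181·d_B = (46.8472,38.6136)
sweep = 180° − θ = 158.6115°

center=(51.4465,34.9253) T_A=(54.3840,29.8138) T_B=(46.8472,38.6136) sweep=158.6115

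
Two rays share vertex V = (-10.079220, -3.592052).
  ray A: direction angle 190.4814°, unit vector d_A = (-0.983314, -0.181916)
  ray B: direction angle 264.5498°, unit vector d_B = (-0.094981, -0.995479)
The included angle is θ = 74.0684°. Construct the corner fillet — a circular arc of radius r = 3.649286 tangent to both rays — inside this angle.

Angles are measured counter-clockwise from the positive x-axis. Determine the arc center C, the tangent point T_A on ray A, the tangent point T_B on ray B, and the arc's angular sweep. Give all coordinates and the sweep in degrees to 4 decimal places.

center=(-14.1714,-8.0603) T_A=(-14.8353,-4.4719) T_B=(-10.5386,-8.4069) sweep=105.9316

bisector direction at 227.5156° = (-0.675389,-0.737461)
center distance |VC| = r/sin(θ/2) = 3.649286/sin(37.0342°) = 6.059002
C = V + |VC|·bis = (-14.1714,-8.0603)
T_A = V + ((C−V)·d_A)·d_A = V + 4.8368·d_A = (-14.8353,-4.4719)
T_B = V + ((C−V)·d_B)·d_B = V + 4.8368·d_B = (-10.5386,-8.4069)
sweep = 180° − θ = 105.9316°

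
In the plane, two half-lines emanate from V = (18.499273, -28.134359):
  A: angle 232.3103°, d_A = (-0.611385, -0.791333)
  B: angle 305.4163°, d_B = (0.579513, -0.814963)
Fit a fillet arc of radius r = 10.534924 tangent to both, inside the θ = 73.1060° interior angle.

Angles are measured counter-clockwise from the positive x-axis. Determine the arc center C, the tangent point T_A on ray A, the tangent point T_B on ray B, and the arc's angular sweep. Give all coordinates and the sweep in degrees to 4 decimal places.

bisector direction at 268.8633° = (-0.019838,-0.999803)
center distance |VC| = r/sin(θ/2) = 10.534924/sin(36.5530°) = 17.688924
C = V + |VC|·bis = (18.1484,-45.8198)
T_A = V + ((C−V)·d_A)·d_A = V + 14.2096·d_A = (9.8117,-39.3789)
T_B = V + ((C−V)·d_B)·d_B = V + 14.2096·d_B = (26.7339,-39.7147)
sweep = 180° − θ = 106.8940°

center=(18.1484,-45.8198) T_A=(9.8117,-39.3789) T_B=(26.7339,-39.7147) sweep=106.8940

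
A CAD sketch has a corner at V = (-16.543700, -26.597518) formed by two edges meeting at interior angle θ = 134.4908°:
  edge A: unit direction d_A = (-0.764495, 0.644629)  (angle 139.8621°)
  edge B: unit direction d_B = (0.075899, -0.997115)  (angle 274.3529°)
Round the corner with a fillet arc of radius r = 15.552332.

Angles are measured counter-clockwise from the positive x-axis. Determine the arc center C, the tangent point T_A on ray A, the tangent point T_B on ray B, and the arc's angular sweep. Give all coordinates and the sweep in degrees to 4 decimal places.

center=(-31.5561,-34.2822) T_A=(-21.5306,-22.3925) T_B=(-16.0486,-33.1018) sweep=45.5092

bisector direction at 207.1075° = (-0.890153,-0.455661)
center distance |VC| = r/sin(θ/2) = 15.552332/sin(67.2454°) = 16.864931
C = V + |VC|·bis = (-31.5561,-34.2822)
T_A = V + ((C−V)·d_A)·d_A = V + 6.5231·d_A = (-21.5306,-22.3925)
T_B = V + ((C−V)·d_B)·d_B = V + 6.5231·d_B = (-16.0486,-33.1018)
sweep = 180° − θ = 45.5092°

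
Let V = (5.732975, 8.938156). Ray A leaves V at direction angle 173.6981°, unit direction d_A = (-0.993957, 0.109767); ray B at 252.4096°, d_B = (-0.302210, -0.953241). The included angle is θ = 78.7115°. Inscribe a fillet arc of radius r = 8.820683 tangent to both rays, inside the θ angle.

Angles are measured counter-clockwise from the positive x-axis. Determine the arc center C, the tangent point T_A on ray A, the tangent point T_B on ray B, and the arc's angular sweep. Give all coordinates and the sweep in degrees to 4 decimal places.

center=(-5.9257,1.3514) T_A=(-4.9574,10.1187) T_B=(2.4826,-1.3143) sweep=101.2885

bisector direction at 213.0539° = (-0.838158,-0.545427)
center distance |VC| = r/sin(θ/2) = 8.820683/sin(39.3558°) = 13.909819
C = V + |VC|·bis = (-5.9257,1.3514)
T_A = V + ((C−V)·d_A)·d_A = V + 10.7554·d_A = (-4.9574,10.1187)
T_B = V + ((C−V)·d_B)·d_B = V + 10.7554·d_B = (2.4826,-1.3143)
sweep = 180° − θ = 101.2885°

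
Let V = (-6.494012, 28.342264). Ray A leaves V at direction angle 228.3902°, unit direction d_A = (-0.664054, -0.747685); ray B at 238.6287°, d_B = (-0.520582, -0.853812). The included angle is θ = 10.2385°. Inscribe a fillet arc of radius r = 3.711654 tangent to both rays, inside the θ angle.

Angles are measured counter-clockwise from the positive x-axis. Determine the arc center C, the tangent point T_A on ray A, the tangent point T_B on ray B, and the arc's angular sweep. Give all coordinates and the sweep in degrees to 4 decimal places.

bisector direction at 233.5094° = (-0.594690,-0.803955)
center distance |VC| = r/sin(θ/2) = 3.711654/sin(5.1193°) = 41.596976
C = V + |VC|·bis = (-31.2313,-5.0998)
T_A = V + ((C−V)·d_A)·d_A = V + 41.4311·d_A = (-34.0065,-2.6351)
T_B = V + ((C−V)·d_B)·d_B = V + 41.4311·d_B = (-28.0623,-7.0321)
sweep = 180° − θ = 169.7615°

center=(-31.2313,-5.0998) T_A=(-34.0065,-2.6351) T_B=(-28.0623,-7.0321) sweep=169.7615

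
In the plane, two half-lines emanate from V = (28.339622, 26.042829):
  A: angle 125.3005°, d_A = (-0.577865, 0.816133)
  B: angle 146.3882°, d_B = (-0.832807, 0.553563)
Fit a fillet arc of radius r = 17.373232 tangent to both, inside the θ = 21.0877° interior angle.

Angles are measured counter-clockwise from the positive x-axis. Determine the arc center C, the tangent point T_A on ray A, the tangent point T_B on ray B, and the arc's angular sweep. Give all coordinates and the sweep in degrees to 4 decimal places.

center=(-39.7765,92.1803) T_A=(-25.5976,102.2197) T_B=(-49.3936,77.7118) sweep=158.9123

bisector direction at 135.8443° = (-0.717450,0.696610)
center distance |VC| = r/sin(θ/2) = 17.373232/sin(10.5439°) = 94.941928
C = V + |VC|·bis = (-39.7765,92.1803)
T_A = V + ((C−V)·d_A)·d_A = V + 93.3388·d_A = (-25.5976,102.2197)
T_B = V + ((C−V)·d_B)·d_B = V + 93.3388·d_B = (-49.3936,77.7118)
sweep = 180° − θ = 158.9123°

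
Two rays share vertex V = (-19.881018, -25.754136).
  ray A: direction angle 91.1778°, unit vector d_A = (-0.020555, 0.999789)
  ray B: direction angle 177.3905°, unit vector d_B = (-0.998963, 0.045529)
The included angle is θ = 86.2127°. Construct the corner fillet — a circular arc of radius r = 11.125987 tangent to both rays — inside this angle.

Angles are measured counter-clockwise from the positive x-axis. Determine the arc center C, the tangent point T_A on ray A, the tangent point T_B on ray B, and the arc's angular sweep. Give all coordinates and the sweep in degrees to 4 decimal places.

center=(-31.2490,-14.0985) T_A=(-20.1254,-13.8698) T_B=(-31.7555,-25.2129) sweep=93.7873

bisector direction at 134.2842° = (-0.698217,0.715886)
center distance |VC| = r/sin(θ/2) = 11.125987/sin(43.1063°) = 16.281423
C = V + |VC|·bis = (-31.2490,-14.0985)
T_A = V + ((C−V)·d_A)·d_A = V + 11.8868·d_A = (-20.1254,-13.8698)
T_B = V + ((C−V)·d_B)·d_B = V + 11.8868·d_B = (-31.7555,-25.2129)
sweep = 180° − θ = 93.7873°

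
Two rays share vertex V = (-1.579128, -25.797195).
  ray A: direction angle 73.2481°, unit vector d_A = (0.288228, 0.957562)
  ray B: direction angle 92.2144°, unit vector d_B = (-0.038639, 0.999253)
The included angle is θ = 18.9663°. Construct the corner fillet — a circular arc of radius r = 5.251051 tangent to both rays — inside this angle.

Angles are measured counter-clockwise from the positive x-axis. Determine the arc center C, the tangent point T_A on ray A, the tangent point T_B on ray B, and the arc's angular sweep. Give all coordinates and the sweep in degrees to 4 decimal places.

center=(2.4534,5.8181) T_A=(7.4816,4.3046) T_B=(-2.7938,5.6152) sweep=161.0337

bisector direction at 82.7312° = (0.126524,0.991964)
center distance |VC| = r/sin(θ/2) = 5.251051/sin(9.4832°) = 31.871384
C = V + |VC|·bis = (2.4534,5.8181)
T_A = V + ((C−V)·d_A)·d_A = V + 31.4358·d_A = (7.4816,4.3046)
T_B = V + ((C−V)·d_B)·d_B = V + 31.4358·d_B = (-2.7938,5.6152)
sweep = 180° − θ = 161.0337°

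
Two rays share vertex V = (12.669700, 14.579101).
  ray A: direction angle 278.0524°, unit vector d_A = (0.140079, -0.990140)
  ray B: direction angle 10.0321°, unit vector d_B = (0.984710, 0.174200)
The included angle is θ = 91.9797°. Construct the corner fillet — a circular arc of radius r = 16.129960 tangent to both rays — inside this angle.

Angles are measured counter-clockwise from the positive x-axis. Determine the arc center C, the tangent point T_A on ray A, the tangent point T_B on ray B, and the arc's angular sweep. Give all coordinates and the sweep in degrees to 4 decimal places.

bisector direction at 324.0422° = (0.809450,-0.587189)
center distance |VC| = r/sin(θ/2) = 16.129960/sin(45.9898°) = 22.427120
C = V + |VC|·bis = (30.8233,1.4102)
T_A = V + ((C−V)·d_A)·d_A = V + 15.5820·d_A = (14.8524,-0.8493)
T_B = V + ((C−V)·d_B)·d_B = V + 15.5820·d_B = (28.0135,17.2935)
sweep = 180° − θ = 88.0203°

center=(30.8233,1.4102) T_A=(14.8524,-0.8493) T_B=(28.0135,17.2935) sweep=88.0203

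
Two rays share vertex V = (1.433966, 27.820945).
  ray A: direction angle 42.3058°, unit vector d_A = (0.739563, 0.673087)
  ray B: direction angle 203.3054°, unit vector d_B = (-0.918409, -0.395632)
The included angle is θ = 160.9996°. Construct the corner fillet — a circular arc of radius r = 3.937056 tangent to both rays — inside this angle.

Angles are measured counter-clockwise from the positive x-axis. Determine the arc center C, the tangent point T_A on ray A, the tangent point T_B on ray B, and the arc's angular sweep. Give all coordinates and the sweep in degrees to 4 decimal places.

bisector direction at 122.8056° = (-0.541790,0.840514)
center distance |VC| = r/sin(θ/2) = 3.937056/sin(80.4998°) = 3.991803
C = V + |VC|·bis = (-0.7288,31.1761)
T_A = V + ((C−V)·d_A)·d_A = V + 0.6589·d_A = (1.9212,28.2644)
T_B = V + ((C−V)·d_B)·d_B = V + 0.6589·d_B = (0.8289,27.5603)
sweep = 180° − θ = 19.0004°

center=(-0.7288,31.1761) T_A=(1.9212,28.2644) T_B=(0.8289,27.5603) sweep=19.0004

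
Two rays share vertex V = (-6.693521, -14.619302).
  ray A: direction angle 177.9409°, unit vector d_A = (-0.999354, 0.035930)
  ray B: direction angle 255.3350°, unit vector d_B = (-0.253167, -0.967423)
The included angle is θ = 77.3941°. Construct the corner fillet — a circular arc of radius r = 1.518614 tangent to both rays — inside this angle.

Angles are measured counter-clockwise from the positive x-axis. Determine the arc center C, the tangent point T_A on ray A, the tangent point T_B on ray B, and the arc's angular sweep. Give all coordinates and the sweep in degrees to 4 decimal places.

bisector direction at 216.6379° = (-0.802422,-0.596756)
center distance |VC| = r/sin(θ/2) = 1.518614/sin(38.6970°) = 2.428996
C = V + |VC|·bis = (-8.6426,-16.0688)
T_A = V + ((C−V)·d_A)·d_A = V + 1.8957·d_A = (-8.5880,-14.5512)
T_B = V + ((C−V)·d_B)·d_B = V + 1.8957·d_B = (-7.1735,-16.4533)
sweep = 180° − θ = 102.6059°

center=(-8.6426,-16.0688) T_A=(-8.5880,-14.5512) T_B=(-7.1735,-16.4533) sweep=102.6059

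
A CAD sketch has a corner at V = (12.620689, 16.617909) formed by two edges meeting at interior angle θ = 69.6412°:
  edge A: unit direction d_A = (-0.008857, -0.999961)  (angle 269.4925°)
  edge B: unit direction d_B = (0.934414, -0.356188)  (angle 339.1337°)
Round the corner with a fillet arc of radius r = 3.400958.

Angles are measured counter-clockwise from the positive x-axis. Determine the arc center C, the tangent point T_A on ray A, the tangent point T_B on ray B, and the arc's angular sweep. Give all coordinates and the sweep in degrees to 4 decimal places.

center=(15.9782,11.6984) T_A=(12.5774,11.7285) T_B=(17.1896,14.8763) sweep=110.3588

bisector direction at 304.3131° = (0.563715,-0.825969)
center distance |VC| = r/sin(θ/2) = 3.400958/sin(34.8206°) = 5.956052
C = V + |VC|·bis = (15.9782,11.6984)
T_A = V + ((C−V)·d_A)·d_A = V + 4.8896·d_A = (12.5774,11.7285)
T_B = V + ((C−V)·d_B)·d_B = V + 4.8896·d_B = (17.1896,14.8763)
sweep = 180° − θ = 110.3588°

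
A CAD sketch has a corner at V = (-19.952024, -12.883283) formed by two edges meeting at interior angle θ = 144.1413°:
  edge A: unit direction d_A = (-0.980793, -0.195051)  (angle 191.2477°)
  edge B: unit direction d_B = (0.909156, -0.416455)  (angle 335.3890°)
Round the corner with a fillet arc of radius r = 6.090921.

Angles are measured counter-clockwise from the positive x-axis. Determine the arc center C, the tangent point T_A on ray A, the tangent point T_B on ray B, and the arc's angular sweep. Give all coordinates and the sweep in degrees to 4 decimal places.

bisector direction at 263.3184° = (-0.116353,-0.993208)
center distance |VC| = r/sin(θ/2) = 6.090921/sin(72.0707°) = 6.401813
C = V + |VC|·bis = (-20.6969,-19.2416)
T_A = V + ((C−V)·d_A)·d_A = V + 1.9708·d_A = (-21.8849,-13.2677)
T_B = V + ((C−V)·d_B)·d_B = V + 1.9708·d_B = (-18.1603,-13.7040)
sweep = 180° − θ = 35.8587°

center=(-20.6969,-19.2416) T_A=(-21.8849,-13.2677) T_B=(-18.1603,-13.7040) sweep=35.8587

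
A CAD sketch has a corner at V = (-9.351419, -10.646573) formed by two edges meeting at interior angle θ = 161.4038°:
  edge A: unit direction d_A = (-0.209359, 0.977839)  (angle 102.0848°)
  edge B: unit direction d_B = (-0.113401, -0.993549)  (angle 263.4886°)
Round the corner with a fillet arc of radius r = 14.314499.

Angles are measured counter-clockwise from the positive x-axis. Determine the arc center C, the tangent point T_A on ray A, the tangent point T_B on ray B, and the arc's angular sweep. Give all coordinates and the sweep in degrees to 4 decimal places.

bisector direction at 182.7867° = (-0.998817,-0.048618)
center distance |VC| = r/sin(θ/2) = 14.314499/sin(80.7019°) = 14.505080
C = V + |VC|·bis = (-23.8393,-11.3518)
T_A = V + ((C−V)·d_A)·d_A = V + 2.3436·d_A = (-9.8421,-8.3549)
T_B = V + ((C−V)·d_B)·d_B = V + 2.3436·d_B = (-9.6172,-12.9751)
sweep = 180° − θ = 18.5962°

center=(-23.8393,-11.3518) T_A=(-9.8421,-8.3549) T_B=(-9.6172,-12.9751) sweep=18.5962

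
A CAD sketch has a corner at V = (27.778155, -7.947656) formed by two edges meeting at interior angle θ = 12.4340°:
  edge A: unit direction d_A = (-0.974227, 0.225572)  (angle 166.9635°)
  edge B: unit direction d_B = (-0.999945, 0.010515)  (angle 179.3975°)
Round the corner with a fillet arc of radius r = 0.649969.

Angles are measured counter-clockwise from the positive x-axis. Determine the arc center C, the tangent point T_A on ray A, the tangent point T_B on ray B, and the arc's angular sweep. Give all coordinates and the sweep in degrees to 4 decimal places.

center=(21.8187,-7.2350) T_A=(21.9654,-6.6018) T_B=(21.8119,-7.8849) sweep=167.5660

bisector direction at 173.1805° = (-0.992925,0.118742)
center distance |VC| = r/sin(θ/2) = 0.649969/sin(6.2170°) = 6.001875
C = V + |VC|·bis = (21.8187,-7.2350)
T_A = V + ((C−V)·d_A)·d_A = V + 5.9666·d_A = (21.9654,-6.6018)
T_B = V + ((C−V)·d_B)·d_B = V + 5.9666·d_B = (21.8119,-7.8849)
sweep = 180° − θ = 167.5660°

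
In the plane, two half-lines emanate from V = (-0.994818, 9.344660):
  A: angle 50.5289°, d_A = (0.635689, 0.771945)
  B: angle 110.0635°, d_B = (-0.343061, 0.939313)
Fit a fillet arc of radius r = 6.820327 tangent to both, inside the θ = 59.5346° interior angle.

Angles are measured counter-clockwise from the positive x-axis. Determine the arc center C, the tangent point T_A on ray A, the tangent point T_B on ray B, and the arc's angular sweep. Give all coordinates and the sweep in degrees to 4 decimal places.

bisector direction at 80.2962° = (0.168555,0.985692)
center distance |VC| = r/sin(θ/2) = 6.820327/sin(29.7673°) = 13.737403
C = V + |VC|·bis = (1.3207,22.8855)
T_A = V + ((C−V)·d_A)·d_A = V + 11.9247·d_A = (6.5856,18.5499)
T_B = V + ((C−V)·d_B)·d_B = V + 11.9247·d_B = (-5.0857,20.5457)
sweep = 180° − θ = 120.4654°

center=(1.3207,22.8855) T_A=(6.5856,18.5499) T_B=(-5.0857,20.5457) sweep=120.4654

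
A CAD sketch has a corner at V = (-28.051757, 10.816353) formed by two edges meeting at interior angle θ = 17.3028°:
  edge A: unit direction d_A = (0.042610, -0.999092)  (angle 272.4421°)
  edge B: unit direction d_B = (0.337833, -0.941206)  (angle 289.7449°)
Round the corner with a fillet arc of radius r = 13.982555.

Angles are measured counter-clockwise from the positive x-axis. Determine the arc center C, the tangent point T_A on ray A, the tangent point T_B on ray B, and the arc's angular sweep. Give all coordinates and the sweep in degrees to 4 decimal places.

bisector direction at 281.0935° = (0.192411,-0.981314)
center distance |VC| = r/sin(θ/2) = 13.982555/sin(8.6514°) = 92.955336
C = V + |VC|·bis = (-10.1662,-80.4021)
T_A = V + ((C−V)·d_A)·d_A = V + 91.8977·d_A = (-24.1360,-80.9979)
T_B = V + ((C−V)·d_B)·d_B = V + 91.8977·d_B = (2.9943,-75.6783)
sweep = 180° − θ = 162.6972°

center=(-10.1662,-80.4021) T_A=(-24.1360,-80.9979) T_B=(2.9943,-75.6783) sweep=162.6972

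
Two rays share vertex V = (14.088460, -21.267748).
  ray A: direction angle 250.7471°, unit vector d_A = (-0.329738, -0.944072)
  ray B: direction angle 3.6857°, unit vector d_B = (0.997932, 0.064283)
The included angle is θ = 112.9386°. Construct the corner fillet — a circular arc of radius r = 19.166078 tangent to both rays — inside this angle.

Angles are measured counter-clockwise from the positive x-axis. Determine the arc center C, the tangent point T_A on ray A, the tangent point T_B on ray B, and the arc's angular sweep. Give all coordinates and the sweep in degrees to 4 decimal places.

center=(27.9948,-39.5778) T_A=(9.9006,-33.2580) T_B=(26.7627,-20.4513) sweep=67.0614

bisector direction at 307.2164° = (0.604827,-0.796357)
center distance |VC| = r/sin(θ/2) = 19.166078/sin(56.4693°) = 22.992213
C = V + |VC|·bis = (27.9948,-39.5778)
T_A = V + ((C−V)·d_A)·d_A = V + 12.7005·d_A = (9.9006,-33.2580)
T_B = V + ((C−V)·d_B)·d_B = V + 12.7005·d_B = (26.7627,-20.4513)
sweep = 180° − θ = 67.0614°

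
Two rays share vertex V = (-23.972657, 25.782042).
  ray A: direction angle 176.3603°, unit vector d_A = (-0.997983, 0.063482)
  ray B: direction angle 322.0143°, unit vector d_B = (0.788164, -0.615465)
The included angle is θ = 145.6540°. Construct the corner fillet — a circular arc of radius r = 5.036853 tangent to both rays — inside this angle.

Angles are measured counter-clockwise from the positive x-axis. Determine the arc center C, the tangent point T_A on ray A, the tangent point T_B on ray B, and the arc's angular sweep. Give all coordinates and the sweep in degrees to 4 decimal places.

bisector direction at 249.1873° = (-0.355314,-0.934747)
center distance |VC| = r/sin(θ/2) = 5.036853/sin(72.8270°) = 5.271886
C = V + |VC|·bis = (-25.8458,20.8542)
T_A = V + ((C−V)·d_A)·d_A = V + 1.5566·d_A = (-25.5261,25.8809)
T_B = V + ((C−V)·d_B)·d_B = V + 1.5566·d_B = (-22.7458,24.8240)
sweep = 180° − θ = 34.3460°

center=(-25.8458,20.8542) T_A=(-25.5261,25.8809) T_B=(-22.7458,24.8240) sweep=34.3460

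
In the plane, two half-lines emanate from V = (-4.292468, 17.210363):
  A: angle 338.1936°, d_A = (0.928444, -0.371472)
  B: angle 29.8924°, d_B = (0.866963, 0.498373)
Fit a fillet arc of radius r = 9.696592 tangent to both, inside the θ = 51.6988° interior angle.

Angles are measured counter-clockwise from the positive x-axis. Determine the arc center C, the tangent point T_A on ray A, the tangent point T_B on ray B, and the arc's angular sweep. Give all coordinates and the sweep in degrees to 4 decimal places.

center=(17.8917,18.7784) T_A=(14.2897,9.7756) T_B=(13.0592,27.1849) sweep=128.3012

bisector direction at 4.0430° = (0.997511,0.070505)
center distance |VC| = r/sin(θ/2) = 9.696592/sin(25.8494°) = 22.239523
C = V + |VC|·bis = (17.8917,18.7784)
T_A = V + ((C−V)·d_A)·d_A = V + 20.0143·d_A = (14.2897,9.7756)
T_B = V + ((C−V)·d_B)·d_B = V + 20.0143·d_B = (13.0592,27.1849)
sweep = 180° − θ = 128.3012°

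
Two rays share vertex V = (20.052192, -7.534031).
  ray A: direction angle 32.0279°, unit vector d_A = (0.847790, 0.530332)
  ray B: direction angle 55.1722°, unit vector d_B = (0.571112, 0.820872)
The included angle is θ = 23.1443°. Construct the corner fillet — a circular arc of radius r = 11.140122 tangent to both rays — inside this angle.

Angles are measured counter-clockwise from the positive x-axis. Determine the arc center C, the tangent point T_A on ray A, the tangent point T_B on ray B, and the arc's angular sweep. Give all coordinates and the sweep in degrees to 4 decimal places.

bisector direction at 43.6001° = (0.724171,0.689620)
center distance |VC| = r/sin(θ/2) = 11.140122/sin(11.5722°) = 55.533523
C = V + |VC|·bis = (60.2680,30.7630)
T_A = V + ((C−V)·d_A)·d_A = V + 54.4047·d_A = (66.1759,21.3185)
T_B = V + ((C−V)·d_B)·d_B = V + 54.4047·d_B = (51.1234,37.1253)
sweep = 180° − θ = 156.8557°

center=(60.2680,30.7630) T_A=(66.1759,21.3185) T_B=(51.1234,37.1253) sweep=156.8557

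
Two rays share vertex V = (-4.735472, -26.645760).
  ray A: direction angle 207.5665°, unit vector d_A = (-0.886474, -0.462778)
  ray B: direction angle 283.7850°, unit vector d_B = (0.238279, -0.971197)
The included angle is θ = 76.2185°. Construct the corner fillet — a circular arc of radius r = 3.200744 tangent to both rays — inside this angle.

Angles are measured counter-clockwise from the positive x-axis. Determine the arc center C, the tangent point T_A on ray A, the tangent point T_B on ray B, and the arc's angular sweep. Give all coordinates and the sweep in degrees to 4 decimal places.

bisector direction at 245.6757° = (-0.411900,-0.911229)
center distance |VC| = r/sin(θ/2) = 3.200744/sin(38.1093°) = 5.186222
C = V + |VC|·bis = (-6.8717,-31.3716)
T_A = V + ((C−V)·d_A)·d_A = V + 4.0807·d_A = (-8.3529,-28.5342)
T_B = V + ((C−V)·d_B)·d_B = V + 4.0807·d_B = (-3.7631,-30.6089)
sweep = 180° − θ = 103.7815°

center=(-6.8717,-31.3716) T_A=(-8.3529,-28.5342) T_B=(-3.7631,-30.6089) sweep=103.7815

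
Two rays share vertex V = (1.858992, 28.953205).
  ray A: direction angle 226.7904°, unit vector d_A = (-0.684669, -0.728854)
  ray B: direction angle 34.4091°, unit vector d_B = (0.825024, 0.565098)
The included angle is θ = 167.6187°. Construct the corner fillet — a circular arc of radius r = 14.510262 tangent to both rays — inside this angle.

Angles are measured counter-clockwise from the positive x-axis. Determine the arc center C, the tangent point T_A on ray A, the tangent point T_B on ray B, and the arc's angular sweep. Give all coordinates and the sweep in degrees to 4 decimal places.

center=(11.3572,17.8713) T_A=(0.7814,27.8060) T_B=(3.1575,29.8426) sweep=12.3813

bisector direction at 310.5997° = (0.650771,-0.759274)
center distance |VC| = r/sin(θ/2) = 14.510262/sin(83.8093°) = 14.595374
C = V + |VC|·bis = (11.3572,17.8713)
T_A = V + ((C−V)·d_A)·d_A = V + 1.5739·d_A = (0.7814,27.8060)
T_B = V + ((C−V)·d_B)·d_B = V + 1.5739·d_B = (3.1575,29.8426)
sweep = 180° − θ = 12.3813°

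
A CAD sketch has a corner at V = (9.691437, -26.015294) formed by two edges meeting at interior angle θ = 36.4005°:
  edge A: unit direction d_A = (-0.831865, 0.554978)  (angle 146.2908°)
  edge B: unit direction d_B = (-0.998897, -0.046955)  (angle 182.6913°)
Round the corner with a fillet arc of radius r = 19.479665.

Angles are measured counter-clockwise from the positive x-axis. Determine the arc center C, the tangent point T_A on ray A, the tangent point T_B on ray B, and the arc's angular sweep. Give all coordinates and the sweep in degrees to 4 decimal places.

bisector direction at 164.4911° = (-0.963589,0.267389)
center distance |VC| = r/sin(θ/2) = 19.479665/sin(18.2003°) = 62.367047
C = V + |VC|·bis = (-50.4047,-9.3390)
T_A = V + ((C−V)·d_A)·d_A = V + 59.2469·d_A = (-39.5940,6.8654)
T_B = V + ((C−V)·d_B)·d_B = V + 59.2469·d_B = (-49.4901,-28.7972)
sweep = 180° − θ = 143.5995°

center=(-50.4047,-9.3390) T_A=(-39.5940,6.8654) T_B=(-49.4901,-28.7972) sweep=143.5995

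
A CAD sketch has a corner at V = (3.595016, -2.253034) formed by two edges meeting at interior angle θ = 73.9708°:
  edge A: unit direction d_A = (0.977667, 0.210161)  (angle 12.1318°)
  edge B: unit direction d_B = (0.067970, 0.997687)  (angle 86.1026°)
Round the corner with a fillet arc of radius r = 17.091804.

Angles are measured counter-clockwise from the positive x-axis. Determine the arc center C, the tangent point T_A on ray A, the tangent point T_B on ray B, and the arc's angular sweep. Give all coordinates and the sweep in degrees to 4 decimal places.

center=(22.1898,19.2264) T_A=(25.7818,2.5163) T_B=(5.1375,20.3881) sweep=106.0292

bisector direction at 49.1172° = (0.654514,0.756050)
center distance |VC| = r/sin(θ/2) = 17.091804/sin(36.9854°) = 28.410036
C = V + |VC|·bis = (22.1898,19.2264)
T_A = V + ((C−V)·d_A)·d_A = V + 22.6936·d_A = (25.7818,2.5163)
T_B = V + ((C−V)·d_B)·d_B = V + 22.6936·d_B = (5.1375,20.3881)
sweep = 180° − θ = 106.0292°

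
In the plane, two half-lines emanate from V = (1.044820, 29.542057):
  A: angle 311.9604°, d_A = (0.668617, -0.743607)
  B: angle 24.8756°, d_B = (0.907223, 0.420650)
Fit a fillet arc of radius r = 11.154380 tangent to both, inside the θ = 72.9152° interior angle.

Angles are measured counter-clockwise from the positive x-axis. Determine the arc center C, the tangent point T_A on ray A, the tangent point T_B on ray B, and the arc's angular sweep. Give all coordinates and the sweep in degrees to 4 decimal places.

bisector direction at 348.4180° = (0.979638,-0.200770)
center distance |VC| = r/sin(θ/2) = 11.154380/sin(36.4576°) = 18.771220
C = V + |VC|·bis = (19.4338,25.7734)
T_A = V + ((C−V)·d_A)·d_A = V + 15.0976·d_A = (11.1394,18.3153)
T_B = V + ((C−V)·d_B)·d_B = V + 15.0976·d_B = (14.7417,35.8929)
sweep = 180° − θ = 107.0848°

center=(19.4338,25.7734) T_A=(11.1394,18.3153) T_B=(14.7417,35.8929) sweep=107.0848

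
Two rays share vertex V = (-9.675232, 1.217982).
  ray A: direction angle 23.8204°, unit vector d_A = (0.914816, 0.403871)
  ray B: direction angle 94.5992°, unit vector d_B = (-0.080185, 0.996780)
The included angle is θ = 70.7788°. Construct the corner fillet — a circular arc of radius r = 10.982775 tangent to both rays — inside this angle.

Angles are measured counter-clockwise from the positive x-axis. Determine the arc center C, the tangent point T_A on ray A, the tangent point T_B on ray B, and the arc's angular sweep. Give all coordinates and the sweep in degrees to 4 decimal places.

bisector direction at 59.2098° = (0.511896,0.859047)
center distance |VC| = r/sin(θ/2) = 10.982775/sin(35.3894°) = 18.964254
C = V + |VC|·bis = (0.0325,17.5092)
T_A = V + ((C−V)·d_A)·d_A = V + 15.4603·d_A = (4.4681,7.4620)
T_B = V + ((C−V)·d_B)·d_B = V + 15.4603·d_B = (-10.9149,16.6285)
sweep = 180° − θ = 109.2212°

center=(0.0325,17.5092) T_A=(4.4681,7.4620) T_B=(-10.9149,16.6285) sweep=109.2212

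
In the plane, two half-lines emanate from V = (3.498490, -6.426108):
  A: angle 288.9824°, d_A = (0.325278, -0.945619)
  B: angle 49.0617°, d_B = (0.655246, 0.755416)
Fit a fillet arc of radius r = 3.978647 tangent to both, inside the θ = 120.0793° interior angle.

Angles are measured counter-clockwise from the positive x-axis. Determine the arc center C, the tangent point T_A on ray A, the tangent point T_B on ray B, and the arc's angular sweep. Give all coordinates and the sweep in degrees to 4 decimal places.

bisector direction at 349.0221° = (0.981701,-0.190431)
center distance |VC| = r/sin(θ/2) = 3.978647/sin(60.0397°) = 4.592312
C = V + |VC|·bis = (8.0068,-7.3006)
T_A = V + ((C−V)·d_A)·d_A = V + 2.2934·d_A = (4.2445,-8.5948)
T_B = V + ((C−V)·d_B)·d_B = V + 2.2934·d_B = (5.0012,-4.6936)
sweep = 180° − θ = 59.9207°

center=(8.0068,-7.3006) T_A=(4.2445,-8.5948) T_B=(5.0012,-4.6936) sweep=59.9207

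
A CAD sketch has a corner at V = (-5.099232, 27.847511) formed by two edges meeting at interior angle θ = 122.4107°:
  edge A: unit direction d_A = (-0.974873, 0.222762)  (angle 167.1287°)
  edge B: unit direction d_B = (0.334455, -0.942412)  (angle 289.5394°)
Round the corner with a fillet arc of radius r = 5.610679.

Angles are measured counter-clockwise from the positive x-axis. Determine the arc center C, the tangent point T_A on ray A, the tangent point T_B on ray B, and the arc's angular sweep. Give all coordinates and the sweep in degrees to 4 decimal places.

center=(-9.3554,23.0648) T_A=(-8.1056,28.5345) T_B=(-4.0678,24.9413) sweep=57.5893

bisector direction at 228.3341° = (-0.664787,-0.747033)
center distance |VC| = r/sin(θ/2) = 5.610679/sin(61.2054°) = 6.402315
C = V + |VC|·bis = (-9.3554,23.0648)
T_A = V + ((C−V)·d_A)·d_A = V + 3.0838·d_A = (-8.1056,28.5345)
T_B = V + ((C−V)·d_B)·d_B = V + 3.0838·d_B = (-4.0678,24.9413)
sweep = 180° − θ = 57.5893°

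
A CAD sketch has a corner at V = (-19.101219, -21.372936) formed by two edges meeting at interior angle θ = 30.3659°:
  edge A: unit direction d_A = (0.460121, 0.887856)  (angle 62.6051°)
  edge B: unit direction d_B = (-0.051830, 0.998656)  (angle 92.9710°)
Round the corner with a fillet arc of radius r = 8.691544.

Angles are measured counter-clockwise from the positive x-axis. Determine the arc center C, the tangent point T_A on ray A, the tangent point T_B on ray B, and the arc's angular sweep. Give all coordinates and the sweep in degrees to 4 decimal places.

center=(-12.0814,11.0624) T_A=(-4.3645,7.0632) T_B=(-20.7612,10.6119) sweep=149.6341

bisector direction at 77.7880° = (0.211529,0.977372)
center distance |VC| = r/sin(θ/2) = 8.691544/sin(15.1829°) = 33.186245
C = V + |VC|·bis = (-12.0814,11.0624)
T_A = V + ((C−V)·d_A)·d_A = V + 32.0279·d_A = (-4.3645,7.0632)
T_B = V + ((C−V)·d_B)·d_B = V + 32.0279·d_B = (-20.7612,10.6119)
sweep = 180° − θ = 149.6341°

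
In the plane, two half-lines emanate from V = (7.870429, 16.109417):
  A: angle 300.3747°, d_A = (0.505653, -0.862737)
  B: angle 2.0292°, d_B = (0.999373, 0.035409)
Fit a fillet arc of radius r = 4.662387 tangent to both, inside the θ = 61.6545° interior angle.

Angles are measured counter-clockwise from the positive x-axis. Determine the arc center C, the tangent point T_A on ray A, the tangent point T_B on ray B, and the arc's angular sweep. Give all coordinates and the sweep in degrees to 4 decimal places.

bisector direction at 331.2020° = (0.876323,-0.481724)
center distance |VC| = r/sin(θ/2) = 4.662387/sin(30.8272°) = 9.098205
C = V + |VC|·bis = (15.8434,11.7266)
T_A = V + ((C−V)·d_A)·d_A = V + 7.8128·d_A = (11.8210,9.3690)
T_B = V + ((C−V)·d_B)·d_B = V + 7.8128·d_B = (15.6783,16.3861)
sweep = 180° − θ = 118.3455°

center=(15.8434,11.7266) T_A=(11.8210,9.3690) T_B=(15.6783,16.3861) sweep=118.3455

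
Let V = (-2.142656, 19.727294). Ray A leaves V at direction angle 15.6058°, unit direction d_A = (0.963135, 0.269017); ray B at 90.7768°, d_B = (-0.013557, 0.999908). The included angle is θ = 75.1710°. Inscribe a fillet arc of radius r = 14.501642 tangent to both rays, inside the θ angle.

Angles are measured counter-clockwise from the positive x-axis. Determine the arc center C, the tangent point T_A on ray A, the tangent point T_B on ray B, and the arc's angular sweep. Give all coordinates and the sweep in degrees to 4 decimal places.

center=(12.1022,38.7628) T_A=(16.0034,24.7957) T_B=(-2.3981,38.5662) sweep=104.8290

bisector direction at 53.1913° = (0.599145,0.800640)
center distance |VC| = r/sin(θ/2) = 14.501642/sin(37.5855°) = 23.775341
C = V + |VC|·bis = (12.1022,38.7628)
T_A = V + ((C−V)·d_A)·d_A = V + 18.8406·d_A = (16.0034,24.7957)
T_B = V + ((C−V)·d_B)·d_B = V + 18.8406·d_B = (-2.3981,38.5662)
sweep = 180° − θ = 104.8290°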